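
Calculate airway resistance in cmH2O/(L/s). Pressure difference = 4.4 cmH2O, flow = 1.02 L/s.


R = dP / flow
R = 4.4 / 1.02
R = 4.314 cmH2O/(L/s)


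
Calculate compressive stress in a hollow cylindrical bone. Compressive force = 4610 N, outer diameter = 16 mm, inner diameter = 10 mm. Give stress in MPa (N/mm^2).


A = pi*(r_o^2 - r_i^2)
r_o = 8 mm, r_i = 5 mm
A = 122.522 mm^2
sigma = F/A = 4610 / 122.522
sigma = 37.63 MPa


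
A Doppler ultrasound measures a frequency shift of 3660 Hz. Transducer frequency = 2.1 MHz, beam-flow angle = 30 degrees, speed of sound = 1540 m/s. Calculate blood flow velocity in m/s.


v = fd * c / (2 * f0 * cos(theta))
v = 3660 * 1540 / (2 * 2.1000e+06 * cos(30))
v = 1.55 m/s


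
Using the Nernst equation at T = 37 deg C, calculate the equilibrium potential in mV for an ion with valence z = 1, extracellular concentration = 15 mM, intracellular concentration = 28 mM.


E = (RT/(zF)) * ln(C_out/C_in)
T = 37 + 273.15 = 310.15 K
E = (8.314 * 310.15 / (1 * 96485)) * ln(15/28)
E = -16.68 mV


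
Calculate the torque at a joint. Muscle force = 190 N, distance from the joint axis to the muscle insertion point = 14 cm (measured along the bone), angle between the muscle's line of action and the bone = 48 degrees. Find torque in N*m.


Torque = F * d * sin(theta)   (moment arm = d*sin(theta))
d = 14 cm = 0.14 m
Torque = 190 * 0.14 * sin(48)
Torque = 19.77 N*m


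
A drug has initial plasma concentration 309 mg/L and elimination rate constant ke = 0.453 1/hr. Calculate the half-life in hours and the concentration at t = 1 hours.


t_half = ln(2) / ke = 0.693147 / 0.453 = 1.53 hr
C(t) = C0 * exp(-ke*t) = 309 * exp(-0.453*1)
C(1) = 196.4 mg/L


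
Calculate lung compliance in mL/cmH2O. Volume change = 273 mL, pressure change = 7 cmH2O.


C = dV / dP
C = 273 / 7
C = 39 mL/cmH2O


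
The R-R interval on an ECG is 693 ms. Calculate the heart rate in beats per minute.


HR = 60 / RR_interval(s)
RR = 693 ms = 0.693 s
HR = 60 / 0.693 = 86.58 bpm


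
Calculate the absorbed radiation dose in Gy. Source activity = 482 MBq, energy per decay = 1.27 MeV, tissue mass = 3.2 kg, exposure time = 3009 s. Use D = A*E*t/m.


A = 482 MBq = 4.8200e+08 Bq
E = 1.27 MeV = 2.03454e-13 J
D = A*E*t/m = 4.8200e+08*2.03454e-13*3009/3.2
D = 0.09221 Gy


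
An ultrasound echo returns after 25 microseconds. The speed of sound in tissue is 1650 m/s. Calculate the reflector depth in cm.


depth = c * t / 2
t = 25 us = 2.5000e-05 s
depth = 1650 * 2.5000e-05 / 2
depth = 0.020625 m = 2.0625 cm


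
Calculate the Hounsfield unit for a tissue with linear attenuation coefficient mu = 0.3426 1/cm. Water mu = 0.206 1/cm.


HU = ((mu_tissue - mu_water) / mu_water) * 1000
HU = ((0.3426 - 0.206) / 0.206) * 1000
HU = 663.1


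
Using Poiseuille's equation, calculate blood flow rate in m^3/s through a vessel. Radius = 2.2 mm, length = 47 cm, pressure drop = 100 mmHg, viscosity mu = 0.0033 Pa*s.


Q = pi*r^4*dP / (8*mu*L)
r = 0.0022 m, L = 0.47 m
dP = 100 mmHg = 13332.2 Pa
Q = 7.9075e-05 m^3/s


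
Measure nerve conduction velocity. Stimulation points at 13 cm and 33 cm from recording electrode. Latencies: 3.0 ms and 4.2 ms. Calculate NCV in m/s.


Distance = (33 - 13) / 100 = 0.2 m
dt = (4.2 - 3.0) / 1000 = 0.0012 s
NCV = dist / dt = 166.7 m/s


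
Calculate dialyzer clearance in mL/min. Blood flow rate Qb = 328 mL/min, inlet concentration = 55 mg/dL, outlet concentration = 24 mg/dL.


K = Qb * (Cb_in - Cb_out) / Cb_in
K = 328 * (55 - 24) / 55
K = 184.9 mL/min


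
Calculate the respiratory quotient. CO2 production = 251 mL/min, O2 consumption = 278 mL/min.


RQ = VCO2 / VO2
RQ = 251 / 278
RQ = 0.9029


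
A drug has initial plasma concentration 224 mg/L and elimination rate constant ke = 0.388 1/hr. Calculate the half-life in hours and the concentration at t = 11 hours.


t_half = ln(2) / ke = 0.693147 / 0.388 = 1.786 hr
C(t) = C0 * exp(-ke*t) = 224 * exp(-0.388*11)
C(11) = 3.138 mg/L


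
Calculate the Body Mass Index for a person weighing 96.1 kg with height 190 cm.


BMI = weight / height^2
height = 190 cm = 1.9 m
BMI = 96.1 / 1.9^2
BMI = 26.62 kg/m^2


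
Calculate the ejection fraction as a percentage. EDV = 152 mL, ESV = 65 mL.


SV = EDV - ESV = 152 - 65 = 87 mL
EF = SV/EDV * 100 = 87/152 * 100
EF = 57.24%


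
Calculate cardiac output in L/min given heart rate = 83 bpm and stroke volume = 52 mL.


CO = HR * SV
CO = 83 * 52 / 1000
CO = 4.316 L/min


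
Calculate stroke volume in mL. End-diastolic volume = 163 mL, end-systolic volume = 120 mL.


SV = EDV - ESV
SV = 163 - 120
SV = 43 mL


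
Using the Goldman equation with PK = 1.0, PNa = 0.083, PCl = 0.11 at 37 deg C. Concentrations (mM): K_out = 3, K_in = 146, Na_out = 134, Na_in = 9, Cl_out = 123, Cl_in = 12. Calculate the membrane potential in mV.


Vm = (RT/F)*ln((PK*Ko + PNa*Nao + PCl*Cli)/(PK*Ki + PNa*Nai + PCl*Clo))
Numer = 15.442, Denom = 160.277
Vm = -62.53 mV


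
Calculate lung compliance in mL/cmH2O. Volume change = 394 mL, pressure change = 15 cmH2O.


C = dV / dP
C = 394 / 15
C = 26.27 mL/cmH2O


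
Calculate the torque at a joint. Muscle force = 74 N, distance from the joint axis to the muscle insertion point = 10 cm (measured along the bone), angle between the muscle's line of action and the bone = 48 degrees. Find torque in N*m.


Torque = F * d * sin(theta)   (moment arm = d*sin(theta))
d = 10 cm = 0.1 m
Torque = 74 * 0.1 * sin(48)
Torque = 5.499 N*m


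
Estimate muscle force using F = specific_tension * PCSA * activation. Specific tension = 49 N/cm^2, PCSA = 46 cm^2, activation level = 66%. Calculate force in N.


F = sigma * PCSA * activation
F = 49 * 46 * 0.66
F = 1488 N


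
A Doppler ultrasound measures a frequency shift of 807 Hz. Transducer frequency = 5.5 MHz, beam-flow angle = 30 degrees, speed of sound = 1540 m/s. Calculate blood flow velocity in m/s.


v = fd * c / (2 * f0 * cos(theta))
v = 807 * 1540 / (2 * 5.5000e+06 * cos(30))
v = 0.1305 m/s


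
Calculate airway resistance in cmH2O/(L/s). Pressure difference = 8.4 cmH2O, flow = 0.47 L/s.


R = dP / flow
R = 8.4 / 0.47
R = 17.87 cmH2O/(L/s)


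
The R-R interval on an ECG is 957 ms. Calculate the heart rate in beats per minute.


HR = 60 / RR_interval(s)
RR = 957 ms = 0.957 s
HR = 60 / 0.957 = 62.7 bpm


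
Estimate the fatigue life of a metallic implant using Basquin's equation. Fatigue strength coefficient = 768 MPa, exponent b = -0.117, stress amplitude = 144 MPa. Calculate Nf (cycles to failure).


sigma_a = sigma_f' * (2Nf)^b
2Nf = (sigma_a/sigma_f')^(1/b)
2Nf = (144/768)^(1/-0.117)
2Nf = 1635551.9
Nf = 8.178e+05


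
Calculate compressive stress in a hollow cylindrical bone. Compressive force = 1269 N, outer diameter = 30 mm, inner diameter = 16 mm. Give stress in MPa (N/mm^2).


A = pi*(r_o^2 - r_i^2)
r_o = 15 mm, r_i = 8 mm
A = 505.796 mm^2
sigma = F/A = 1269 / 505.796
sigma = 2.509 MPa


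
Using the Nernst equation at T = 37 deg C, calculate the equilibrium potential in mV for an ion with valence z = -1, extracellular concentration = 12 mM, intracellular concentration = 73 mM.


E = (RT/(zF)) * ln(C_out/C_in)
T = 37 + 273.15 = 310.15 K
E = (8.314 * 310.15 / (-1 * 96485)) * ln(12/73)
E = 48.25 mV


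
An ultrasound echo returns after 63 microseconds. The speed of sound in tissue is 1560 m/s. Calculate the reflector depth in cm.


depth = c * t / 2
t = 63 us = 6.3000e-05 s
depth = 1560 * 6.3000e-05 / 2
depth = 0.04914 m = 4.914 cm


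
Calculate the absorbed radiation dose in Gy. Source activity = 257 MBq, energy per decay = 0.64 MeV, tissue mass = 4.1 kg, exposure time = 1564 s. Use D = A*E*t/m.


A = 257 MBq = 2.5700e+08 Bq
E = 0.64 MeV = 1.02528e-13 J
D = A*E*t/m = 2.5700e+08*1.02528e-13*1564/4.1
D = 0.01005 Gy


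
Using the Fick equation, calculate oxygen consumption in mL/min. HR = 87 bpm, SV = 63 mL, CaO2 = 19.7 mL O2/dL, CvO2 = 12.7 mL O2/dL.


CO = HR*SV = 87*63/1000 = 5.481 L/min
a-v O2 diff = 19.7 - 12.7 = 7 mL/dL
VO2 = CO * (CaO2-CvO2) * 10 dL/L
VO2 = 5.481 * 7 * 10
VO2 = 383.7 mL/min


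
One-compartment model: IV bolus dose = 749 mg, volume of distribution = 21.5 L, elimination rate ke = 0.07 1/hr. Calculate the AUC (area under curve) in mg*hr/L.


C0 = Dose/Vd = 749/21.5 = 34.8372 mg/L
AUC = C0/ke = 34.8372/0.07
AUC = 497.7 mg*hr/L


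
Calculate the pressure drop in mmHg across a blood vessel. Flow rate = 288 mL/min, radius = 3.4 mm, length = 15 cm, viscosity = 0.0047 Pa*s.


dP = 8*mu*L*Q / (pi*r^4)
Q = 288 mL/min = 4.8e-06 m^3/s
dP = 64.4844 Pa = 64.4844 / 133.322 mmHg = 0.4837 mmHg


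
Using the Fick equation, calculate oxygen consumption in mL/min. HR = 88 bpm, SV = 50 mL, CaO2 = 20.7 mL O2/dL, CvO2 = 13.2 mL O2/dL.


CO = HR*SV = 88*50/1000 = 4.4 L/min
a-v O2 diff = 20.7 - 13.2 = 7.5 mL/dL
VO2 = CO * (CaO2-CvO2) * 10 dL/L
VO2 = 4.4 * 7.5 * 10
VO2 = 330 mL/min


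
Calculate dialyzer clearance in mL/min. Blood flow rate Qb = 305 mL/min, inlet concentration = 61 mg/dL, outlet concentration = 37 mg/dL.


K = Qb * (Cb_in - Cb_out) / Cb_in
K = 305 * (61 - 37) / 61
K = 120 mL/min


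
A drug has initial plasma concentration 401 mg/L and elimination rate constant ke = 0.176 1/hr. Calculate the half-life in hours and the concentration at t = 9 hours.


t_half = ln(2) / ke = 0.693147 / 0.176 = 3.938 hr
C(t) = C0 * exp(-ke*t) = 401 * exp(-0.176*9)
C(9) = 82.27 mg/L


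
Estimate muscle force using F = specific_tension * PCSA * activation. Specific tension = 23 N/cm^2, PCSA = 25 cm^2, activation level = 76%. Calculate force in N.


F = sigma * PCSA * activation
F = 23 * 25 * 0.76
F = 437 N


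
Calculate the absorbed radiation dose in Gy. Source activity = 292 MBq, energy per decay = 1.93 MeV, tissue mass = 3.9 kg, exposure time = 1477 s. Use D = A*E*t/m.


A = 292 MBq = 2.9200e+08 Bq
E = 1.93 MeV = 3.09186e-13 J
D = A*E*t/m = 2.9200e+08*3.09186e-13*1477/3.9
D = 0.03419 Gy


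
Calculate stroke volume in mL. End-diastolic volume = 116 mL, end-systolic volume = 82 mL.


SV = EDV - ESV
SV = 116 - 82
SV = 34 mL


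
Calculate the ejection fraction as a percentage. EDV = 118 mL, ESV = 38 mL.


SV = EDV - ESV = 118 - 38 = 80 mL
EF = SV/EDV * 100 = 80/118 * 100
EF = 67.8%


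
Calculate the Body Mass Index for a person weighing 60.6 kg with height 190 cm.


BMI = weight / height^2
height = 190 cm = 1.9 m
BMI = 60.6 / 1.9^2
BMI = 16.79 kg/m^2


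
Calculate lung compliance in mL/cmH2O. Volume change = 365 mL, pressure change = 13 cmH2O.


C = dV / dP
C = 365 / 13
C = 28.08 mL/cmH2O


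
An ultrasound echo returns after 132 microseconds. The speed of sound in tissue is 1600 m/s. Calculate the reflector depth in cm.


depth = c * t / 2
t = 132 us = 1.3200e-04 s
depth = 1600 * 1.3200e-04 / 2
depth = 0.1056 m = 10.56 cm


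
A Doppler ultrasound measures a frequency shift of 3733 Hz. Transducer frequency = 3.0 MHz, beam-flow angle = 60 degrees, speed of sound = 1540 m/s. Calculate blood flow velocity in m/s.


v = fd * c / (2 * f0 * cos(theta))
v = 3733 * 1540 / (2 * 3.0000e+06 * cos(60))
v = 1.916 m/s


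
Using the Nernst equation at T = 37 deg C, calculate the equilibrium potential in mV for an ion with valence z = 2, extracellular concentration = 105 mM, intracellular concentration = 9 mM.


E = (RT/(zF)) * ln(C_out/C_in)
T = 37 + 273.15 = 310.15 K
E = (8.314 * 310.15 / (2 * 96485)) * ln(105/9)
E = 32.83 mV


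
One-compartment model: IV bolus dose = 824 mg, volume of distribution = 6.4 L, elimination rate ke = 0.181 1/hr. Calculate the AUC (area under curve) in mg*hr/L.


C0 = Dose/Vd = 824/6.4 = 128.75 mg/L
AUC = C0/ke = 128.75/0.181
AUC = 711.3 mg*hr/L


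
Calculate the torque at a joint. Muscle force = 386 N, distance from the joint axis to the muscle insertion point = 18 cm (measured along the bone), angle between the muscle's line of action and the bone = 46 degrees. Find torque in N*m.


Torque = F * d * sin(theta)   (moment arm = d*sin(theta))
d = 18 cm = 0.18 m
Torque = 386 * 0.18 * sin(46)
Torque = 49.98 N*m


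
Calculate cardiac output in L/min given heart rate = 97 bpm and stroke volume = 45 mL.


CO = HR * SV
CO = 97 * 45 / 1000
CO = 4.365 L/min


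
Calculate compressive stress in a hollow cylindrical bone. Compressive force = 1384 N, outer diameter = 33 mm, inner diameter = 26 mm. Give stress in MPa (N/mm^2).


A = pi*(r_o^2 - r_i^2)
r_o = 16.5 mm, r_i = 13 mm
A = 324.369 mm^2
sigma = F/A = 1384 / 324.369
sigma = 4.267 MPa


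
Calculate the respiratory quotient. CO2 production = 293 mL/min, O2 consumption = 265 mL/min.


RQ = VCO2 / VO2
RQ = 293 / 265
RQ = 1.106


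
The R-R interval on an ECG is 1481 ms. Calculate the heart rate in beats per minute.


HR = 60 / RR_interval(s)
RR = 1481 ms = 1.481 s
HR = 60 / 1.481 = 40.51 bpm


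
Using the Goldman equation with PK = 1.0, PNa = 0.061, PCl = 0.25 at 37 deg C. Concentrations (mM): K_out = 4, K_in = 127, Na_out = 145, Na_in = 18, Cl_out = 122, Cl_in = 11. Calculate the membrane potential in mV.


Vm = (RT/F)*ln((PK*Ko + PNa*Nao + PCl*Cli)/(PK*Ki + PNa*Nai + PCl*Clo))
Numer = 15.595, Denom = 158.598
Vm = -61.99 mV


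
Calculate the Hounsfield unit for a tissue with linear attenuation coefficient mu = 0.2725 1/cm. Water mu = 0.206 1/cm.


HU = ((mu_tissue - mu_water) / mu_water) * 1000
HU = ((0.2725 - 0.206) / 0.206) * 1000
HU = 322.8


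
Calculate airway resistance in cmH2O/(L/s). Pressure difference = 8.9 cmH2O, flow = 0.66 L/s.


R = dP / flow
R = 8.9 / 0.66
R = 13.48 cmH2O/(L/s)


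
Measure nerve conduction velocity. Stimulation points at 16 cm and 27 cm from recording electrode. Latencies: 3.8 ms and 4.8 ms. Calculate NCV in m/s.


Distance = (27 - 16) / 100 = 0.11 m
dt = (4.8 - 3.8) / 1000 = 0.001 s
NCV = dist / dt = 110 m/s


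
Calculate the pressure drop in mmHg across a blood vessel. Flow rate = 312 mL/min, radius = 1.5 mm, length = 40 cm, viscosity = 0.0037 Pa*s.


dP = 8*mu*L*Q / (pi*r^4)
Q = 312 mL/min = 5.2e-06 m^3/s
dP = 3871.15 Pa = 3871.15 / 133.322 mmHg = 29.04 mmHg


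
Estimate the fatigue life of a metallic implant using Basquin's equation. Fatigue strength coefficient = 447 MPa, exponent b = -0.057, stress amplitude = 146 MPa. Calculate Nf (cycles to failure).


sigma_a = sigma_f' * (2Nf)^b
2Nf = (sigma_a/sigma_f')^(1/b)
2Nf = (146/447)^(1/-0.057)
2Nf = 3.3536712e+08
Nf = 1.6768e+08


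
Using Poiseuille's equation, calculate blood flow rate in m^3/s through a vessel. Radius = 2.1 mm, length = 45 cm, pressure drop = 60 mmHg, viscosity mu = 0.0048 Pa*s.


Q = pi*r^4*dP / (8*mu*L)
r = 0.0021 m, L = 0.45 m
dP = 60 mmHg = 7999.32 Pa
Q = 2.8284e-05 m^3/s


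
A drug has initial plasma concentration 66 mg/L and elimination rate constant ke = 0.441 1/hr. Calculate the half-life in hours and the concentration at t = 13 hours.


t_half = ln(2) / ke = 0.693147 / 0.441 = 1.572 hr
C(t) = C0 * exp(-ke*t) = 66 * exp(-0.441*13)
C(13) = 0.2137 mg/L


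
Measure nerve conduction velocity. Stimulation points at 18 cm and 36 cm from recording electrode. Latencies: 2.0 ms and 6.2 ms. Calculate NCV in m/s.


Distance = (36 - 18) / 100 = 0.18 m
dt = (6.2 - 2.0) / 1000 = 0.0042 s
NCV = dist / dt = 42.86 m/s


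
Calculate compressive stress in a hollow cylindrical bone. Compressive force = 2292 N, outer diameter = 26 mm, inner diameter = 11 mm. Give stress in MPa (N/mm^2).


A = pi*(r_o^2 - r_i^2)
r_o = 13 mm, r_i = 5.5 mm
A = 435.896 mm^2
sigma = F/A = 2292 / 435.896
sigma = 5.258 MPa


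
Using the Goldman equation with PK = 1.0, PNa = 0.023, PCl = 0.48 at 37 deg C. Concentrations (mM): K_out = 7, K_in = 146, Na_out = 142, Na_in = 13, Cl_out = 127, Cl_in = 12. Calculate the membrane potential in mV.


Vm = (RT/F)*ln((PK*Ko + PNa*Nao + PCl*Cli)/(PK*Ki + PNa*Nai + PCl*Clo))
Numer = 16.026, Denom = 207.259
Vm = -68.41 mV


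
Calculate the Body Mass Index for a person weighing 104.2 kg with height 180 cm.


BMI = weight / height^2
height = 180 cm = 1.8 m
BMI = 104.2 / 1.8^2
BMI = 32.16 kg/m^2


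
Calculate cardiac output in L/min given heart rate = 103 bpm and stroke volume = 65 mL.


CO = HR * SV
CO = 103 * 65 / 1000
CO = 6.695 L/min


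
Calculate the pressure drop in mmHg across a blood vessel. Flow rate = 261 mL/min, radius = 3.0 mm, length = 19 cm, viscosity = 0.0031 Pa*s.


dP = 8*mu*L*Q / (pi*r^4)
Q = 261 mL/min = 4.35e-06 m^3/s
dP = 80.5489 Pa = 80.5489 / 133.322 mmHg = 0.6042 mmHg


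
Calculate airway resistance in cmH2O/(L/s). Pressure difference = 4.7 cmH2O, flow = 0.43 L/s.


R = dP / flow
R = 4.7 / 0.43
R = 10.93 cmH2O/(L/s)


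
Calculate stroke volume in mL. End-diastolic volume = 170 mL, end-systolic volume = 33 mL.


SV = EDV - ESV
SV = 170 - 33
SV = 137 mL


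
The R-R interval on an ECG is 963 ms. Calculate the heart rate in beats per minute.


HR = 60 / RR_interval(s)
RR = 963 ms = 0.963 s
HR = 60 / 0.963 = 62.31 bpm


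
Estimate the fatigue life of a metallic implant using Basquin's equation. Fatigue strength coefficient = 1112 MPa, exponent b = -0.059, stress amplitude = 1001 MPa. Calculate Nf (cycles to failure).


sigma_a = sigma_f' * (2Nf)^b
2Nf = (sigma_a/sigma_f')^(1/b)
2Nf = (1001/1112)^(1/-0.059)
2Nf = 5.944014
Nf = 2.972


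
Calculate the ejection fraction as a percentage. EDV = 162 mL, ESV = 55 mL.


SV = EDV - ESV = 162 - 55 = 107 mL
EF = SV/EDV * 100 = 107/162 * 100
EF = 66.05%


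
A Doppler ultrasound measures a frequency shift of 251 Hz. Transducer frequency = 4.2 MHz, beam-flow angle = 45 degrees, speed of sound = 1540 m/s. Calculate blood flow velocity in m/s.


v = fd * c / (2 * f0 * cos(theta))
v = 251 * 1540 / (2 * 4.2000e+06 * cos(45))
v = 0.06508 m/s


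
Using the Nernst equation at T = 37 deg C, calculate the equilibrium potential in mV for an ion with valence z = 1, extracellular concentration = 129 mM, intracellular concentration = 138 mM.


E = (RT/(zF)) * ln(C_out/C_in)
T = 37 + 273.15 = 310.15 K
E = (8.314 * 310.15 / (1 * 96485)) * ln(129/138)
E = -1.802 mV


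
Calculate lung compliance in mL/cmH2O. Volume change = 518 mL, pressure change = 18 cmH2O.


C = dV / dP
C = 518 / 18
C = 28.78 mL/cmH2O


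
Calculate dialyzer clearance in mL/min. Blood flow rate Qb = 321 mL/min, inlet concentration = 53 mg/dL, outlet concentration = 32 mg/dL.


K = Qb * (Cb_in - Cb_out) / Cb_in
K = 321 * (53 - 32) / 53
K = 127.2 mL/min


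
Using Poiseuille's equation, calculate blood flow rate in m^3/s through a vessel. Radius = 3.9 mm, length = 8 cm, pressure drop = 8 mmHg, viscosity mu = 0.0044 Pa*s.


Q = pi*r^4*dP / (8*mu*L)
r = 0.0039 m, L = 0.08 m
dP = 8 mmHg = 1066.576 Pa
Q = 2.7528e-04 m^3/s


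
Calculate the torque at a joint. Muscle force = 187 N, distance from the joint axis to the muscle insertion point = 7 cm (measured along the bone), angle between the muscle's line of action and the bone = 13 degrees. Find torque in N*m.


Torque = F * d * sin(theta)   (moment arm = d*sin(theta))
d = 7 cm = 0.07 m
Torque = 187 * 0.07 * sin(13)
Torque = 2.945 N*m


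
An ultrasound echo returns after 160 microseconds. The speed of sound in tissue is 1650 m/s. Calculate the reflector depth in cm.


depth = c * t / 2
t = 160 us = 1.6000e-04 s
depth = 1650 * 1.6000e-04 / 2
depth = 0.132 m = 13.2 cm


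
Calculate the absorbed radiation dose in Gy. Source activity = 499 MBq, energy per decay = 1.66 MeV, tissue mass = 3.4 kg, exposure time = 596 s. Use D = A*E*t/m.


A = 499 MBq = 4.9900e+08 Bq
E = 1.66 MeV = 2.65932e-13 J
D = A*E*t/m = 4.9900e+08*2.65932e-13*596/3.4
D = 0.02326 Gy


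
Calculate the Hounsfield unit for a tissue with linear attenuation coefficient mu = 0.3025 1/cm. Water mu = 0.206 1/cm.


HU = ((mu_tissue - mu_water) / mu_water) * 1000
HU = ((0.3025 - 0.206) / 0.206) * 1000
HU = 468.4


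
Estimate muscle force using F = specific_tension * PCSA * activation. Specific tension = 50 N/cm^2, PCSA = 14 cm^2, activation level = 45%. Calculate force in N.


F = sigma * PCSA * activation
F = 50 * 14 * 0.45
F = 315 N


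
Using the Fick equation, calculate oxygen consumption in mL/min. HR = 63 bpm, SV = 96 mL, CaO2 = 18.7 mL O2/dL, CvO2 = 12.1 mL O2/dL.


CO = HR*SV = 63*96/1000 = 6.048 L/min
a-v O2 diff = 18.7 - 12.1 = 6.6 mL/dL
VO2 = CO * (CaO2-CvO2) * 10 dL/L
VO2 = 6.048 * 6.6 * 10
VO2 = 399.2 mL/min


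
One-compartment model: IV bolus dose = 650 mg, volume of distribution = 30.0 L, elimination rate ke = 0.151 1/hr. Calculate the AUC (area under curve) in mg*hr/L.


C0 = Dose/Vd = 650/30.0 = 21.6667 mg/L
AUC = C0/ke = 21.6667/0.151
AUC = 143.5 mg*hr/L


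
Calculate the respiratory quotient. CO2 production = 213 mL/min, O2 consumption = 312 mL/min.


RQ = VCO2 / VO2
RQ = 213 / 312
RQ = 0.6827


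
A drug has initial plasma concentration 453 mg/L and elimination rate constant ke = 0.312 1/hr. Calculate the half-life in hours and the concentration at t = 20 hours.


t_half = ln(2) / ke = 0.693147 / 0.312 = 2.222 hr
C(t) = C0 * exp(-ke*t) = 453 * exp(-0.312*20)
C(20) = 0.8833 mg/L


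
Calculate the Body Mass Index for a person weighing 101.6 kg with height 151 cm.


BMI = weight / height^2
height = 151 cm = 1.51 m
BMI = 101.6 / 1.51^2
BMI = 44.56 kg/m^2


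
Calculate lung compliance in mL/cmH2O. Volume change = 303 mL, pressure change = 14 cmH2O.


C = dV / dP
C = 303 / 14
C = 21.64 mL/cmH2O


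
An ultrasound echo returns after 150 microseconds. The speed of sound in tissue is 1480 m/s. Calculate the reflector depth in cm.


depth = c * t / 2
t = 150 us = 1.5000e-04 s
depth = 1480 * 1.5000e-04 / 2
depth = 0.111 m = 11.1 cm


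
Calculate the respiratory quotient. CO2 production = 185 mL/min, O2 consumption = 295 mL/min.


RQ = VCO2 / VO2
RQ = 185 / 295
RQ = 0.6271


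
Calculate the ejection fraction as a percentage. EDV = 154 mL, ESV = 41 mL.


SV = EDV - ESV = 154 - 41 = 113 mL
EF = SV/EDV * 100 = 113/154 * 100
EF = 73.38%


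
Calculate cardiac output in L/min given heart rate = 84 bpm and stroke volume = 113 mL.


CO = HR * SV
CO = 84 * 113 / 1000
CO = 9.492 L/min


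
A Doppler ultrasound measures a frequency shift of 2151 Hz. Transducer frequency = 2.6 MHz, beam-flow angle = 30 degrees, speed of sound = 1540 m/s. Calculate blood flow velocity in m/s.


v = fd * c / (2 * f0 * cos(theta))
v = 2151 * 1540 / (2 * 2.6000e+06 * cos(30))
v = 0.7356 m/s


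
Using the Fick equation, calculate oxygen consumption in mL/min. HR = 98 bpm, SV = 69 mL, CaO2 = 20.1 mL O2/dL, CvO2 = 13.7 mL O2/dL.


CO = HR*SV = 98*69/1000 = 6.762 L/min
a-v O2 diff = 20.1 - 13.7 = 6.4 mL/dL
VO2 = CO * (CaO2-CvO2) * 10 dL/L
VO2 = 6.762 * 6.4 * 10
VO2 = 432.8 mL/min


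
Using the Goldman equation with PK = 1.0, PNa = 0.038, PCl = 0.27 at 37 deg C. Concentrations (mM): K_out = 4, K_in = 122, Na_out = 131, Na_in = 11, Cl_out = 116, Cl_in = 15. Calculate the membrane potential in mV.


Vm = (RT/F)*ln((PK*Ko + PNa*Nao + PCl*Cli)/(PK*Ki + PNa*Nai + PCl*Clo))
Numer = 13.028, Denom = 153.738
Vm = -65.96 mV


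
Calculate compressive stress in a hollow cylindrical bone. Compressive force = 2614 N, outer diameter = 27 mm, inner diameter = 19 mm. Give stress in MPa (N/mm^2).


A = pi*(r_o^2 - r_i^2)
r_o = 13.5 mm, r_i = 9.5 mm
A = 289.027 mm^2
sigma = F/A = 2614 / 289.027
sigma = 9.044 MPa


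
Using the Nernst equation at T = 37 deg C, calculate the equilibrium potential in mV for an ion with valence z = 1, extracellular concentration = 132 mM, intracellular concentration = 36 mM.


E = (RT/(zF)) * ln(C_out/C_in)
T = 37 + 273.15 = 310.15 K
E = (8.314 * 310.15 / (1 * 96485)) * ln(132/36)
E = 34.72 mV


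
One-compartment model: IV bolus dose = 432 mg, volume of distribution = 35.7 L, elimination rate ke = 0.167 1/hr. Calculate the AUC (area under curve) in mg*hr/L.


C0 = Dose/Vd = 432/35.7 = 12.1008 mg/L
AUC = C0/ke = 12.1008/0.167
AUC = 72.46 mg*hr/L


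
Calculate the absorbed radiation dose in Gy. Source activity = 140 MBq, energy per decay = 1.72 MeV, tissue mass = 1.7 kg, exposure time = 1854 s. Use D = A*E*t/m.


A = 140 MBq = 1.4000e+08 Bq
E = 1.72 MeV = 2.75544e-13 J
D = A*E*t/m = 1.4000e+08*2.75544e-13*1854/1.7
D = 0.04207 Gy


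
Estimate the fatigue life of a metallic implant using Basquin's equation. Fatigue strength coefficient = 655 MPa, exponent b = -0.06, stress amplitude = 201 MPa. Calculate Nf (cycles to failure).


sigma_a = sigma_f' * (2Nf)^b
2Nf = (sigma_a/sigma_f')^(1/b)
2Nf = (201/655)^(1/-0.06)
2Nf = 3.5542997e+08
Nf = 1.7771e+08


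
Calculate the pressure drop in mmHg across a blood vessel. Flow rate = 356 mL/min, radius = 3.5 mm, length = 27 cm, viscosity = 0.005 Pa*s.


dP = 8*mu*L*Q / (pi*r^4)
Q = 356 mL/min = 5.93333e-06 m^3/s
dP = 135.925 Pa = 135.925 / 133.322 mmHg = 1.02 mmHg


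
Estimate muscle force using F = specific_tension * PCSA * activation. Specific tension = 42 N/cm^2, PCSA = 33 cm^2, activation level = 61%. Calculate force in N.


F = sigma * PCSA * activation
F = 42 * 33 * 0.61
F = 845.5 N


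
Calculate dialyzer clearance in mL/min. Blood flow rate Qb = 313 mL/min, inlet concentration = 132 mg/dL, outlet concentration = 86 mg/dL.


K = Qb * (Cb_in - Cb_out) / Cb_in
K = 313 * (132 - 86) / 132
K = 109.1 mL/min


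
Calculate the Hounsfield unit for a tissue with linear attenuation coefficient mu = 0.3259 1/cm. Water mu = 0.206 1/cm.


HU = ((mu_tissue - mu_water) / mu_water) * 1000
HU = ((0.3259 - 0.206) / 0.206) * 1000
HU = 582


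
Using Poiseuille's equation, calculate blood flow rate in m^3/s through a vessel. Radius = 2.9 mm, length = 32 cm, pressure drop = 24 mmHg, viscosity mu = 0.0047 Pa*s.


Q = pi*r^4*dP / (8*mu*L)
r = 0.0029 m, L = 0.32 m
dP = 24 mmHg = 3199.728 Pa
Q = 5.9090e-05 m^3/s


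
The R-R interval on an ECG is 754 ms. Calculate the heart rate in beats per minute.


HR = 60 / RR_interval(s)
RR = 754 ms = 0.754 s
HR = 60 / 0.754 = 79.58 bpm


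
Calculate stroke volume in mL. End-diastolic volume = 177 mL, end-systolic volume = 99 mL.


SV = EDV - ESV
SV = 177 - 99
SV = 78 mL


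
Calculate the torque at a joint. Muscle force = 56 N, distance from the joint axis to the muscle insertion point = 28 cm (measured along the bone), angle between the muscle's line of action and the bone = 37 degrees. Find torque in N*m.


Torque = F * d * sin(theta)   (moment arm = d*sin(theta))
d = 28 cm = 0.28 m
Torque = 56 * 0.28 * sin(37)
Torque = 9.436 N*m


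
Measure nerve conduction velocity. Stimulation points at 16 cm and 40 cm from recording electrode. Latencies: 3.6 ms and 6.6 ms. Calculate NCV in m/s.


Distance = (40 - 16) / 100 = 0.24 m
dt = (6.6 - 3.6) / 1000 = 0.003 s
NCV = dist / dt = 80 m/s


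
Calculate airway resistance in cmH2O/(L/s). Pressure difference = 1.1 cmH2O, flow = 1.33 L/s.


R = dP / flow
R = 1.1 / 1.33
R = 0.8271 cmH2O/(L/s)


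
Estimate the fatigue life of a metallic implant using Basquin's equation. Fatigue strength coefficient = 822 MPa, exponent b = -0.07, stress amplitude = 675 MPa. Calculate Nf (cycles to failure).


sigma_a = sigma_f' * (2Nf)^b
2Nf = (sigma_a/sigma_f')^(1/b)
2Nf = (675/822)^(1/-0.07)
2Nf = 16.68786
Nf = 8.344


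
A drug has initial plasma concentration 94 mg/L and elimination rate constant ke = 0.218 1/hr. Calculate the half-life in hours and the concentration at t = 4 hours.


t_half = ln(2) / ke = 0.693147 / 0.218 = 3.18 hr
C(t) = C0 * exp(-ke*t) = 94 * exp(-0.218*4)
C(4) = 39.3 mg/L


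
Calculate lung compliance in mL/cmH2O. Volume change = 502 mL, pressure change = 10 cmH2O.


C = dV / dP
C = 502 / 10
C = 50.2 mL/cmH2O


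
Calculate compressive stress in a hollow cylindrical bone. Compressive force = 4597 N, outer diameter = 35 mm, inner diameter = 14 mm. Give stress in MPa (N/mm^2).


A = pi*(r_o^2 - r_i^2)
r_o = 17.5 mm, r_i = 7 mm
A = 808.175 mm^2
sigma = F/A = 4597 / 808.175
sigma = 5.688 MPa


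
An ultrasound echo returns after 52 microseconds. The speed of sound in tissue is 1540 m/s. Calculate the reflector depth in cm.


depth = c * t / 2
t = 52 us = 5.2000e-05 s
depth = 1540 * 5.2000e-05 / 2
depth = 0.04004 m = 4.004 cm


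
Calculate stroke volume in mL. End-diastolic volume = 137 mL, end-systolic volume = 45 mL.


SV = EDV - ESV
SV = 137 - 45
SV = 92 mL


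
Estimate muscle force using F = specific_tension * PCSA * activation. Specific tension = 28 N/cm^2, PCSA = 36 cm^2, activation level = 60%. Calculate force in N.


F = sigma * PCSA * activation
F = 28 * 36 * 0.6
F = 604.8 N


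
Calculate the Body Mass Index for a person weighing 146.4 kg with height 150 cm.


BMI = weight / height^2
height = 150 cm = 1.5 m
BMI = 146.4 / 1.5^2
BMI = 65.07 kg/m^2


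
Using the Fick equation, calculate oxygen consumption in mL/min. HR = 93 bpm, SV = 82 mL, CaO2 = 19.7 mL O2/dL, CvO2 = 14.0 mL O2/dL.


CO = HR*SV = 93*82/1000 = 7.626 L/min
a-v O2 diff = 19.7 - 14.0 = 5.7 mL/dL
VO2 = CO * (CaO2-CvO2) * 10 dL/L
VO2 = 7.626 * 5.7 * 10
VO2 = 434.7 mL/min


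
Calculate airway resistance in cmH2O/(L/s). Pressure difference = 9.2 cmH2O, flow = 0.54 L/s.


R = dP / flow
R = 9.2 / 0.54
R = 17.04 cmH2O/(L/s)


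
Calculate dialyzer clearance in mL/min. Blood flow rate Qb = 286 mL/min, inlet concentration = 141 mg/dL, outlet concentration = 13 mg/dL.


K = Qb * (Cb_in - Cb_out) / Cb_in
K = 286 * (141 - 13) / 141
K = 259.6 mL/min


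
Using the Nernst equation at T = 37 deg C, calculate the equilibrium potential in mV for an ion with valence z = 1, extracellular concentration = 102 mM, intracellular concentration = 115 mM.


E = (RT/(zF)) * ln(C_out/C_in)
T = 37 + 273.15 = 310.15 K
E = (8.314 * 310.15 / (1 * 96485)) * ln(102/115)
E = -3.206 mV


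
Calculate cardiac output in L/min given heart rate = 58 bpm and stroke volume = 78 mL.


CO = HR * SV
CO = 58 * 78 / 1000
CO = 4.524 L/min


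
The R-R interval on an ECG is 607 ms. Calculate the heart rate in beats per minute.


HR = 60 / RR_interval(s)
RR = 607 ms = 0.607 s
HR = 60 / 0.607 = 98.85 bpm


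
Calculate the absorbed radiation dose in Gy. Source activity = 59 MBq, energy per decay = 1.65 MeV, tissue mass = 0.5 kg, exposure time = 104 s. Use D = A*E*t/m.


A = 59 MBq = 5.9000e+07 Bq
E = 1.65 MeV = 2.6433e-13 J
D = A*E*t/m = 5.9000e+07*2.6433e-13*104/0.5
D = 0.003244 Gy


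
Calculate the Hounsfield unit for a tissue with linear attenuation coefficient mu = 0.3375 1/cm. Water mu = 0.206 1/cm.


HU = ((mu_tissue - mu_water) / mu_water) * 1000
HU = ((0.3375 - 0.206) / 0.206) * 1000
HU = 638.3


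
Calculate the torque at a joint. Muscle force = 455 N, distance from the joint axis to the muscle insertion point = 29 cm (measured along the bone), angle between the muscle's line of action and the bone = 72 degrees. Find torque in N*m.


Torque = F * d * sin(theta)   (moment arm = d*sin(theta))
d = 29 cm = 0.29 m
Torque = 455 * 0.29 * sin(72)
Torque = 125.5 N*m


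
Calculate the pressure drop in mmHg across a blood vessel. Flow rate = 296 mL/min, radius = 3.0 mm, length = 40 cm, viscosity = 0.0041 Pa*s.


dP = 8*mu*L*Q / (pi*r^4)
Q = 296 mL/min = 4.93333e-06 m^3/s
dP = 254.354 Pa = 254.354 / 133.322 mmHg = 1.908 mmHg


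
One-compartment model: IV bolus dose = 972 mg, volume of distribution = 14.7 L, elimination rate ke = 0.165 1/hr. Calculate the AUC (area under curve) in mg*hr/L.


C0 = Dose/Vd = 972/14.7 = 66.1224 mg/L
AUC = C0/ke = 66.1224/0.165
AUC = 400.7 mg*hr/L


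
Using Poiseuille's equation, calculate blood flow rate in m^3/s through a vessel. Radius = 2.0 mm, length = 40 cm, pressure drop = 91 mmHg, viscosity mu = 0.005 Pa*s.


Q = pi*r^4*dP / (8*mu*L)
r = 0.002 m, L = 0.4 m
dP = 91 mmHg = 12132.302 Pa
Q = 3.8115e-05 m^3/s


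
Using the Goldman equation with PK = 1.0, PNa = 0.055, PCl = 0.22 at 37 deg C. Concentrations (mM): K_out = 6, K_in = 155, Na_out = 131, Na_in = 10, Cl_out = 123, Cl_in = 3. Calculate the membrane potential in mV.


Vm = (RT/F)*ln((PK*Ko + PNa*Nao + PCl*Cli)/(PK*Ki + PNa*Nai + PCl*Clo))
Numer = 13.865, Denom = 182.61
Vm = -68.9 mV


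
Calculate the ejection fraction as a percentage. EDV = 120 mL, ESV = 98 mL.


SV = EDV - ESV = 120 - 98 = 22 mL
EF = SV/EDV * 100 = 22/120 * 100
EF = 18.33%


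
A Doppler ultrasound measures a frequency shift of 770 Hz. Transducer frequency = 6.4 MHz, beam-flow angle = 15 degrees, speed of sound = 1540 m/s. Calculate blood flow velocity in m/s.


v = fd * c / (2 * f0 * cos(theta))
v = 770 * 1540 / (2 * 6.4000e+06 * cos(15))
v = 0.09591 m/s


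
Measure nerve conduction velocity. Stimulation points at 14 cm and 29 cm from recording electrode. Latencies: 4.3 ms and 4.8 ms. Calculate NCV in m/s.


Distance = (29 - 14) / 100 = 0.15 m
dt = (4.8 - 4.3) / 1000 = 5.0000e-04 s
NCV = dist / dt = 300 m/s


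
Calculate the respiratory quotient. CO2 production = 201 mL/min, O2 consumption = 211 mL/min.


RQ = VCO2 / VO2
RQ = 201 / 211
RQ = 0.9526


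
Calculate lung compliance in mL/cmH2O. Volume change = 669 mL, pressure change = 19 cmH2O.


C = dV / dP
C = 669 / 19
C = 35.21 mL/cmH2O


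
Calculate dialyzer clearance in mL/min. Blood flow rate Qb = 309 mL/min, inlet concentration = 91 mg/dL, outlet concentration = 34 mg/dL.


K = Qb * (Cb_in - Cb_out) / Cb_in
K = 309 * (91 - 34) / 91
K = 193.5 mL/min


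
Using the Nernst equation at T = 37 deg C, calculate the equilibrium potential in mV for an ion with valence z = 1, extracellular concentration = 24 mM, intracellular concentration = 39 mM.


E = (RT/(zF)) * ln(C_out/C_in)
T = 37 + 273.15 = 310.15 K
E = (8.314 * 310.15 / (1 * 96485)) * ln(24/39)
E = -12.98 mV


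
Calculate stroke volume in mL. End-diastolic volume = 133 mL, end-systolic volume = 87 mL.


SV = EDV - ESV
SV = 133 - 87
SV = 46 mL


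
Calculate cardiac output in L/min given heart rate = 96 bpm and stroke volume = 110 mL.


CO = HR * SV
CO = 96 * 110 / 1000
CO = 10.56 L/min


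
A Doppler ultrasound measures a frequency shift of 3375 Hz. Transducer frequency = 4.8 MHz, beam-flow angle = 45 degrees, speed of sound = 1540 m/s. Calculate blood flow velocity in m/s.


v = fd * c / (2 * f0 * cos(theta))
v = 3375 * 1540 / (2 * 4.8000e+06 * cos(45))
v = 0.7657 m/s


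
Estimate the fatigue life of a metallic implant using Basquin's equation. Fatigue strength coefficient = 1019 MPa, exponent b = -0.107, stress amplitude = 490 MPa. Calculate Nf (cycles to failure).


sigma_a = sigma_f' * (2Nf)^b
2Nf = (sigma_a/sigma_f')^(1/b)
2Nf = (490/1019)^(1/-0.107)
2Nf = 937.03968
Nf = 468.5


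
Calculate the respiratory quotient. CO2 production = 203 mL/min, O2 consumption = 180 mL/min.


RQ = VCO2 / VO2
RQ = 203 / 180
RQ = 1.128


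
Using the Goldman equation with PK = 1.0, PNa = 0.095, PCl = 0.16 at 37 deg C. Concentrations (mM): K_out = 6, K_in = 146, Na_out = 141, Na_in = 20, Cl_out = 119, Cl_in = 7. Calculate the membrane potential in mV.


Vm = (RT/F)*ln((PK*Ko + PNa*Nao + PCl*Cli)/(PK*Ki + PNa*Nai + PCl*Clo))
Numer = 20.515, Denom = 166.94
Vm = -56.03 mV


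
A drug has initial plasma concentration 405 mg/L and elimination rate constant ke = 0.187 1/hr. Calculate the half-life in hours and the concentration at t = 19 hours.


t_half = ln(2) / ke = 0.693147 / 0.187 = 3.707 hr
C(t) = C0 * exp(-ke*t) = 405 * exp(-0.187*19)
C(19) = 11.6 mg/L


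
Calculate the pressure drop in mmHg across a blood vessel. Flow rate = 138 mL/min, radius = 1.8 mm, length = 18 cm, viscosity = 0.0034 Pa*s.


dP = 8*mu*L*Q / (pi*r^4)
Q = 138 mL/min = 2.3e-06 m^3/s
dP = 341.452 Pa = 341.452 / 133.322 mmHg = 2.561 mmHg


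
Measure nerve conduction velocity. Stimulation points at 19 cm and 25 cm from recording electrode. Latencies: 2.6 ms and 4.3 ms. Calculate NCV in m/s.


Distance = (25 - 19) / 100 = 0.06 m
dt = (4.3 - 2.6) / 1000 = 0.0017 s
NCV = dist / dt = 35.29 m/s


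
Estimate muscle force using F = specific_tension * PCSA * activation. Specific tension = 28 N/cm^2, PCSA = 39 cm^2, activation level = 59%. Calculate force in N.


F = sigma * PCSA * activation
F = 28 * 39 * 0.59
F = 644.3 N


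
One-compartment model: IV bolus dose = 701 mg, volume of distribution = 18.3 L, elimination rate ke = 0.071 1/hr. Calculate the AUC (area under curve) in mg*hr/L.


C0 = Dose/Vd = 701/18.3 = 38.306 mg/L
AUC = C0/ke = 38.306/0.071
AUC = 539.5 mg*hr/L


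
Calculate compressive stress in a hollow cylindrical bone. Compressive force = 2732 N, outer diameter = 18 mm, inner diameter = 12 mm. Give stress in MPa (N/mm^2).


A = pi*(r_o^2 - r_i^2)
r_o = 9 mm, r_i = 6 mm
A = 141.372 mm^2
sigma = F/A = 2732 / 141.372
sigma = 19.32 MPa


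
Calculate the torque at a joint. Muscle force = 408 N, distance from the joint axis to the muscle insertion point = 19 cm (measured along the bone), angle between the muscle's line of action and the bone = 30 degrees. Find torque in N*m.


Torque = F * d * sin(theta)   (moment arm = d*sin(theta))
d = 19 cm = 0.19 m
Torque = 408 * 0.19 * sin(30)
Torque = 38.76 N*m


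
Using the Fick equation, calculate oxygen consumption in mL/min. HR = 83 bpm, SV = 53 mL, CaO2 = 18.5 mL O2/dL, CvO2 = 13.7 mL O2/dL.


CO = HR*SV = 83*53/1000 = 4.399 L/min
a-v O2 diff = 18.5 - 13.7 = 4.8 mL/dL
VO2 = CO * (CaO2-CvO2) * 10 dL/L
VO2 = 4.399 * 4.8 * 10
VO2 = 211.2 mL/min


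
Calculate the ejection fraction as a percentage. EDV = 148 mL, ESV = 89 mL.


SV = EDV - ESV = 148 - 89 = 59 mL
EF = SV/EDV * 100 = 59/148 * 100
EF = 39.86%


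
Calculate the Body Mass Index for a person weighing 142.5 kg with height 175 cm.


BMI = weight / height^2
height = 175 cm = 1.75 m
BMI = 142.5 / 1.75^2
BMI = 46.53 kg/m^2


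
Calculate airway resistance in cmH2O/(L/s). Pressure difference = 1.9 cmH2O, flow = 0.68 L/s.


R = dP / flow
R = 1.9 / 0.68
R = 2.794 cmH2O/(L/s)


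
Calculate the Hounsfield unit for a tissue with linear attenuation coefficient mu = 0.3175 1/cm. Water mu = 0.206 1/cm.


HU = ((mu_tissue - mu_water) / mu_water) * 1000
HU = ((0.3175 - 0.206) / 0.206) * 1000
HU = 541.3


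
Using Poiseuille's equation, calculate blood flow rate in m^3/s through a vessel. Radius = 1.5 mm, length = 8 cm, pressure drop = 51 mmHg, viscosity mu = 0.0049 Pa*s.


Q = pi*r^4*dP / (8*mu*L)
r = 0.0015 m, L = 0.08 m
dP = 51 mmHg = 6799.422 Pa
Q = 3.4483e-05 m^3/s


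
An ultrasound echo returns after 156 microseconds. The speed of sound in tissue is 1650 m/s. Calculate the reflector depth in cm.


depth = c * t / 2
t = 156 us = 1.5600e-04 s
depth = 1650 * 1.5600e-04 / 2
depth = 0.1287 m = 12.87 cm


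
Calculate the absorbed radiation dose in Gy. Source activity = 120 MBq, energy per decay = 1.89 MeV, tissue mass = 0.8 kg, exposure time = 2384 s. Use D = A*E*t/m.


A = 120 MBq = 1.2000e+08 Bq
E = 1.89 MeV = 3.02778e-13 J
D = A*E*t/m = 1.2000e+08*3.02778e-13*2384/0.8
D = 0.1083 Gy


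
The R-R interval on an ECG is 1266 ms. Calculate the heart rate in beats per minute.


HR = 60 / RR_interval(s)
RR = 1266 ms = 1.266 s
HR = 60 / 1.266 = 47.39 bpm


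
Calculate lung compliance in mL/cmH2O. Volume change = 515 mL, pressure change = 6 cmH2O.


C = dV / dP
C = 515 / 6
C = 85.83 mL/cmH2O


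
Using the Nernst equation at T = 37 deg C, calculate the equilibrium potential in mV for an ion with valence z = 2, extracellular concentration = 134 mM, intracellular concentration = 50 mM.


E = (RT/(zF)) * ln(C_out/C_in)
T = 37 + 273.15 = 310.15 K
E = (8.314 * 310.15 / (2 * 96485)) * ln(134/50)
E = 13.17 mV


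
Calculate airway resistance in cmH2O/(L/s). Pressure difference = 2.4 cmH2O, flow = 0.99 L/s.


R = dP / flow
R = 2.4 / 0.99
R = 2.424 cmH2O/(L/s)
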